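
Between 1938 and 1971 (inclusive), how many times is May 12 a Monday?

5

Track May 12's weekday year by year (advancing +1, or +2 across a Feb 29):
  1938: Thu  1939: Fri (+1)  1940: Sun (+2)  1941: Mon (+1) ✓  1942: Tue (+1)
  1943: Wed (+1)  1944: Fri (+2)  1945: Sat (+1)  1946: Sun (+1)  1947: Mon (+1) ✓
  1948: Wed (+2)  1949: Thu (+1)  1950: Fri (+1)  1951: Sat (+1)  … (6 more years) …
  1958: Mon (+1) ✓  1959: Tue (+1)  1960: Thu (+2)  1961: Fri (+1)  1962: Sat (+1)
  1963: Sun (+1)  1964: Tue (+2)  1965: Wed (+1)  1966: Thu (+1)  1967: Fri (+1)
  1968: Sun (+2)  1969: Mon (+1) ✓  1970: Tue (+1)  1971: Wed (+1)
Monday years: 1941, 1947, 1952, 1958, 1969 — 5 in total.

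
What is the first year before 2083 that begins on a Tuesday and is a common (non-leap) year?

Jan 1 advances by 2 weekdays after a leap year and by 1 after a common year.
2083: Jan 1 is Friday.
2082: Thursday
2081: Wednesday
2080: Monday (leap)
2079: Sunday
2078: Saturday
2077: Friday
2076: Wednesday (leap)
2075: Tuesday
2075 begins on a Tuesday and is a common year.

2075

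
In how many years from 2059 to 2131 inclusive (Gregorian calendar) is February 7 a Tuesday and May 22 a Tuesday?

3

Check each year's weekday for February 7 and May 22:
  2059: Fri/Thu  2060: Sat/Sat  2061: Mon/Sun  2062: Tue/Mon  2063: Wed/Tue  2064: Thu/Thu  2065: Sat/Fri  2066: Sun/Sat  2067: Mon/Sun  2068: Tue/Tue ✓  2069: Thu/Wed  2070: Fri/Thu  2071: Sat/Fri  2072: Sun/Sun  …(45 more)…  2118: Mon/Sun  2119: Tue/Mon  2120: Wed/Wed  2121: Fri/Thu  2122: Sat/Fri  2123: Sun/Sat  2124: Mon/Mon  2125: Wed/Tue  2126: Thu/Wed  2127: Fri/Thu  2128: Sat/Sat  2129: Mon/Sun  2130: Tue/Mon  2131: Wed/Tue
Both conditions hold in: 2068, 2096, 2108 — 3.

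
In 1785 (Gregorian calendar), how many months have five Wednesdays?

A month of length L has five Wednesdays iff its first Wednesday is on day ≤ L−28 (so day 1–3 in a 31-day month, 1–2 in a 30-day month, day 1 in a leap February).
Checking each month of 1785: Jan starts Sat (31d); Feb starts Tue (28d); Mar starts Tue (31d) ✓; Apr starts Fri (30d); May starts Sun (31d); Jun starts Wed (30d) ✓; Jul starts Fri (31d); Aug starts Mon (31d) ✓; Sep starts Thu (30d); Oct starts Sat (31d); Nov starts Tue (30d) ✓; Dec starts Thu (31d).
Five-Wednesday months: March, June, August, November → 4.

4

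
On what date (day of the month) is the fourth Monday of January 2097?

January 1, 2097 is a Tuesday, so the first Monday is the 7th.
The fourth Monday is 7 + 21 = 28.

28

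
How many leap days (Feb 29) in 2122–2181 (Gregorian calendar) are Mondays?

2

Leap years in 2122–2181: 15 of them.
Feb 29 weekday advances by 5 (mod 7) from one leap year to the next four years later (or differs when a century non-leap intervenes).
Leap-day weekdays: 2124:Tue 2128:Sun 2132:Fri 2136:Wed 2140:Mon✓ 2144:Sat 2148:Thu 2152:Tue 2156:Sun 2160:Fri 2164:Wed 2168:Mon✓ 2172:Sat 2176:Thu 2180:Tue
Monday: 2140, 2168 → 2.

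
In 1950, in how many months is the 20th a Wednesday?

2

Check the 20th of each month of 1950: Jan 20: Fri, Feb 20: Mon, Mar 20: Mon, Apr 20: Thu, May 20: Sat, Jun 20: Tue, Jul 20: Thu, Aug 20: Sun, Sep 20: Wed, Oct 20: Fri, Nov 20: Mon, Dec 20: Wed.
Wednesday occurs in September, December — 2 months.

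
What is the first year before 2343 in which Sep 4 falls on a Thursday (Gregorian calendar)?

2341

From one year to the next, a fixed date's weekday advances by 1, or by 2 when a Feb 29 lies between the two dates.
2343: September 4 is Saturday.
2342: Friday (−1)
2341: Thursday (−1)
Sep 4 falls on a Thursday in 2341.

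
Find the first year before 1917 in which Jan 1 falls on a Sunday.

Jan 1 advances by 2 weekdays after a leap year and by 1 after a common year.
1917: Jan 1 is Monday.
1916: Saturday (leap)
1915: Friday
1914: Thursday
1913: Wednesday
1912: Monday (leap)
1911: Sunday
1911 begins on a Sunday

1911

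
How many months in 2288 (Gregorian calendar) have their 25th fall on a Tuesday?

Check the 25th of each month of 2288: Jan 25: Wed, Feb 25: Sat, Mar 25: Sun, Apr 25: Wed, May 25: Fri, Jun 25: Mon, Jul 25: Wed, Aug 25: Sat, Sep 25: Tue, Oct 25: Thu, Nov 25: Sun, Dec 25: Tue.
Tuesday occurs in September, December — 2 months.

2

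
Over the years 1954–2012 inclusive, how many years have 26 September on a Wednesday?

9

Track 26 September's weekday year by year (advancing +1, or +2 across a Feb 29):
  1954: Sun  1955: Mon (+1)  1956: Wed (+2) ✓  1957: Thu (+1)  1958: Fri (+1)
  1959: Sat (+1)  1960: Mon (+2)  1961: Tue (+1)  1962: Wed (+1) ✓  1963: Thu (+1)
  1964: Sat (+2)  1965: Sun (+1)  1966: Mon (+1)  1967: Tue (+1)  … (31 more years) …
  1999: Sun (+1)  2000: Tue (+2)  2001: Wed (+1) ✓  2002: Thu (+1)  2003: Fri (+1)
  2004: Sun (+2)  2005: Mon (+1)  2006: Tue (+1)  2007: Wed (+1) ✓  2008: Fri (+2)
  2009: Sat (+1)  2010: Sun (+1)  2011: Mon (+1)  2012: Wed (+2) ✓
Wednesday years: 1956, 1962, 1973, 1979, 1984, 1990, 2001, 2007, 2012 — 9 in total.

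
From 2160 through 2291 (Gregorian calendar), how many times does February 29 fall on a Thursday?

Leap years in 2160–2291: 32 of them.
Feb 29 weekday advances by 5 (mod 7) from one leap year to the next four years later (or differs when a century non-leap intervenes).
Leap-day weekdays: 2160:Fri 2164:Wed 2168:Mon 2172:Sat 2176:Thu✓ 2180:Tue 2184:Sun 2188:Fri 2192:Wed 2196:Mon 2204:Wed 2208:Mon 2212:Sat …(6 more)… 2240:Sat 2244:Thu✓ 2248:Tue 2252:Sun 2256:Fri 2260:Wed 2264:Mon 2268:Sat 2272:Thu✓ 2276:Tue 2280:Sun 2284:Fri 2288:Wed
Thursday: 2176, 2216, 2244, 2272 → 4.

4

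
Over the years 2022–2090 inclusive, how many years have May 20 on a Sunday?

9

Track May 20's weekday year by year (advancing +1, or +2 across a Feb 29):
  2022: Fri  2023: Sat (+1)  2024: Mon (+2)  2025: Tue (+1)  2026: Wed (+1)
  2027: Thu (+1)  2028: Sat (+2)  2029: Sun (+1) ✓  2030: Mon (+1)  2031: Tue (+1)
  2032: Thu (+2)  2033: Fri (+1)  2034: Sat (+1)  2035: Sun (+1) ✓  … (41 more years) …
  2077: Thu (+1)  2078: Fri (+1)  2079: Sat (+1)  2080: Mon (+2)  2081: Tue (+1)
  2082: Wed (+1)  2083: Thu (+1)  2084: Sat (+2)  2085: Sun (+1) ✓  2086: Mon (+1)
  2087: Tue (+1)  2088: Thu (+2)  2089: Fri (+1)  2090: Sat (+1)
Sunday years: 2029, 2035, 2040, 2046, 2057, 2063, 2068, 2074, 2085 — 9 in total.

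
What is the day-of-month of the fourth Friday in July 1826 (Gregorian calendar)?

28

July 1, 1826 is a Saturday, so the first Friday is the 7th.
The fourth Friday is 7 + 21 = 28.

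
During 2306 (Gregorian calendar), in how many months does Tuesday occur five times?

A month of length L has five Tuesdays iff its first Tuesday is on day ≤ L−28 (so day 1–3 in a 31-day month, 1–2 in a 30-day month, day 1 in a leap February).
Checking each month of 2306: Jan starts Mon (31d) ✓; Feb starts Thu (28d); Mar starts Thu (31d); Apr starts Sun (30d); May starts Tue (31d) ✓; Jun starts Fri (30d); Jul starts Sun (31d) ✓; Aug starts Wed (31d); Sep starts Sat (30d); Oct starts Mon (31d) ✓; Nov starts Thu (30d); Dec starts Sat (31d).
Five-Tuesday months: January, May, July, October → 4.

4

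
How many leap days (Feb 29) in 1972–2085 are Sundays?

4

Leap years in 1972–2085: 29 of them.
Feb 29 weekday advances by 5 (mod 7) from one leap year to the next four years later (or differs when a century non-leap intervenes).
Leap-day weekdays: 1972:Tue 1976:Sun✓ 1980:Fri 1984:Wed 1988:Mon 1992:Sat 1996:Thu 2000:Tue 2004:Sun✓ 2008:Fri 2012:Wed 2016:Mon 2020:Sat …(3 more)… 2036:Fri 2040:Wed 2044:Mon 2048:Sat 2052:Thu 2056:Tue 2060:Sun✓ 2064:Fri 2068:Wed 2072:Mon 2076:Sat 2080:Thu 2084:Tue
Sunday: 1976, 2004, 2032, 2060 → 4.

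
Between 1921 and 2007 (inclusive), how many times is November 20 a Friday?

Track November 20's weekday year by year (advancing +1, or +2 across a Feb 29):
  1921: Sun  1922: Mon (+1)  1923: Tue (+1)  1924: Thu (+2)  1925: Fri (+1) ✓
  1926: Sat (+1)  1927: Sun (+1)  1928: Tue (+2)  1929: Wed (+1)  1930: Thu (+1)
  1931: Fri (+1) ✓  1932: Sun (+2)  1933: Mon (+1)  1934: Tue (+1)  … (59 more years) …
  1994: Sun (+1)  1995: Mon (+1)  1996: Wed (+2)  1997: Thu (+1)  1998: Fri (+1) ✓
  1999: Sat (+1)  2000: Mon (+2)  2001: Tue (+1)  2002: Wed (+1)  2003: Thu (+1)
  2004: Sat (+2)  2005: Sun (+1)  2006: Mon (+1)  2007: Tue (+1)
Friday years: 1925, 1931, 1936, 1942, 1953, 1959, 1964, 1970, 1981, 1987, 1992, 1998 — 12 in total.

12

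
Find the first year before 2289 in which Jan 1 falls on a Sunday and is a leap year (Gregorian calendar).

2288

Jan 1 advances by 2 weekdays after a leap year and by 1 after a common year.
2289: Jan 1 is Tuesday.
2288: Sunday (leap)
2288 begins on a Sunday and is a leap year.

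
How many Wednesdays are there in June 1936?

June 1936 has 30 days and begins on Monday.
The first Wednesday is June 3.
Wednesdays fall on 3, 10, 17, 24 — that's 4.

4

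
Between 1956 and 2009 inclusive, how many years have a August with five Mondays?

August has 31 days; it has five Mondays when Monday falls among the first (month-length − 28) days — i.e. when August 1 is one of Monday/Sunday/Saturday.
August 1 by year: 1956:Wed 1957:Thu 1958:Fri 1959:Sat✓ 1960:Mon✓ 1961:Tue 1962:Wed 1963:Thu 1964:Sat✓ 1965:Sun✓ 1966:Mon✓ 1967:Tue 1968:Thu 1969:Fri 1970:Sat✓ …(24 more)… 1995:Tue 1996:Thu 1997:Fri 1998:Sat✓ 1999:Sun✓ 2000:Tue 2001:Wed 2002:Thu 2003:Fri 2004:Sun✓ 2005:Mon✓ 2006:Tue 2007:Wed 2008:Fri 2009:Sat✓
Years with five Mondays: 1959, 1960, 1964, 1965, 1966, 1970, 1971, 1976, 1977, 1981, 1982, 1983, 1987, 1988, 1992, 1993, 1994, 1998, 1999, 2004, 2005, 2009 → 22.

22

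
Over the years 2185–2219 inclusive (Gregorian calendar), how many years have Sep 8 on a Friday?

4

Track Sep 8's weekday year by year (advancing +1, or +2 across a Feb 29):
  2185: Thu  2186: Fri (+1) ✓  2187: Sat (+1)  2188: Mon (+2)  2189: Tue (+1)
  2190: Wed (+1)  2191: Thu (+1)  2192: Sat (+2)  2193: Sun (+1)  2194: Mon (+1)
  2195: Tue (+1)  2196: Thu (+2)  2197: Fri (+1) ✓  2198: Sat (+1)  … (7 more years) …
  2206: Mon (+1)  2207: Tue (+1)  2208: Thu (+2)  2209: Fri (+1) ✓  2210: Sat (+1)
  2211: Sun (+1)  2212: Tue (+2)  2213: Wed (+1)  2214: Thu (+1)  2215: Fri (+1) ✓
  2216: Sun (+2)  2217: Mon (+1)  2218: Tue (+1)  2219: Wed (+1)
Friday years: 2186, 2197, 2209, 2215 — 4 in total.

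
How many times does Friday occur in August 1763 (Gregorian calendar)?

4

August 1763 has 31 days and begins on Monday.
The first Friday is August 5.
Fridays fall on 5, 12, 19, 26 — that's 4.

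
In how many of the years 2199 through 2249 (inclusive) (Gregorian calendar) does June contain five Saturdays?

June has 30 days; it has five Saturdays when Saturday falls among the first (month-length − 28) days — i.e. when June 1 is one of Saturday/Friday.
June 1 by year: 2199:Sat✓ 2200:Sun 2201:Mon 2202:Tue 2203:Wed 2204:Fri✓ 2205:Sat✓ 2206:Sun 2207:Mon 2208:Wed 2209:Thu 2210:Fri✓ 2211:Sat✓ 2212:Mon 2213:Tue …(21 more)… 2235:Mon 2236:Wed 2237:Thu 2238:Fri✓ 2239:Sat✓ 2240:Mon 2241:Tue 2242:Wed 2243:Thu 2244:Sat✓ 2245:Sun 2246:Mon 2247:Tue 2248:Thu 2249:Fri✓
Years with five Saturdays: 2199, 2204, 2205, 2210, 2211, 2216, 2221, 2222, 2227, 2232, 2233, 2238, 2239, 2244, 2249 → 15.

15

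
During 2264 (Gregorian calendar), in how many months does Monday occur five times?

4

A month of length L has five Mondays iff its first Monday is on day ≤ L−28 (so day 1–3 in a 31-day month, 1–2 in a 30-day month, day 1 in a leap February).
Checking each month of 2264: Jan starts Fri (31d); Feb starts Mon (29d) ✓; Mar starts Tue (31d); Apr starts Fri (30d); May starts Sun (31d) ✓; Jun starts Wed (30d); Jul starts Fri (31d); Aug starts Mon (31d) ✓; Sep starts Thu (30d); Oct starts Sat (31d) ✓; Nov starts Tue (30d); Dec starts Thu (31d).
Five-Monday months: February, May, August, October → 4.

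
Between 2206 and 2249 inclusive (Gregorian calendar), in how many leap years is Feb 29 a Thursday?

Leap years in 2206–2249: 11 of them.
Feb 29 weekday advances by 5 (mod 7) from one leap year to the next four years later (or differs when a century non-leap intervenes).
Leap-day weekdays: 2208:Mon 2212:Sat 2216:Thu✓ 2220:Tue 2224:Sun 2228:Fri 2232:Wed 2236:Mon 2240:Sat 2244:Thu✓ 2248:Tue
Thursday: 2216, 2244 → 2.

2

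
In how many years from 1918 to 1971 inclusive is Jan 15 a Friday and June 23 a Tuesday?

0

Check each year's weekday for Jan 15 and June 23:
  1918: Tue/Sun  1919: Wed/Mon  1920: Thu/Wed  1921: Sat/Thu  1922: Sun/Fri  1923: Mon/Sat  1924: Tue/Mon  1925: Thu/Tue  1926: Fri/Wed  1927: Sat/Thu  1928: Sun/Sat  1929: Tue/Sun  1930: Wed/Mon  1931: Thu/Tue  …(26 more)…  1958: Wed/Mon  1959: Thu/Tue  1960: Fri/Thu  1961: Sun/Fri  1962: Mon/Sat  1963: Tue/Sun  1964: Wed/Tue  1965: Fri/Wed  1966: Sat/Thu  1967: Sun/Fri  1968: Mon/Sun  1969: Wed/Mon  1970: Thu/Tue  1971: Fri/Wed
Both conditions hold in: no year — 0.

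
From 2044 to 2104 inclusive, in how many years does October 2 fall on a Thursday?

9

Track October 2's weekday year by year (advancing +1, or +2 across a Feb 29):
  2044: Sun  2045: Mon (+1)  2046: Tue (+1)  2047: Wed (+1)  2048: Fri (+2)
  2049: Sat (+1)  2050: Sun (+1)  2051: Mon (+1)  2052: Wed (+2)  2053: Thu (+1) ✓
  2054: Fri (+1)  2055: Sat (+1)  2056: Mon (+2)  2057: Tue (+1)  … (33 more years) …
  2091: Tue (+1)  2092: Thu (+2) ✓  2093: Fri (+1)  2094: Sat (+1)  2095: Sun (+1)
  2096: Tue (+2)  2097: Wed (+1)  2098: Thu (+1) ✓  2099: Fri (+1)  2100: Sat (+1)
  2101: Sun (+1)  2102: Mon (+1)  2103: Tue (+1)  2104: Thu (+2) ✓
Thursday years: 2053, 2059, 2064, 2070, 2081, 2087, 2092, 2098, 2104 — 9 in total.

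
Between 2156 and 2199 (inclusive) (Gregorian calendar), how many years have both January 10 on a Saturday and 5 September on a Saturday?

5

Check each year's weekday for January 10 and 5 September:
  2156: Sat/Sun  2157: Mon/Mon  2158: Tue/Tue  2159: Wed/Wed  2160: Thu/Fri  2161: Sat/Sat ✓  2162: Sun/Sun  2163: Mon/Mon  2164: Tue/Wed  2165: Thu/Thu  2166: Fri/Fri  2167: Sat/Sat ✓  2168: Sun/Mon  2169: Tue/Tue  …(16 more)…  2186: Tue/Tue  2187: Wed/Wed  2188: Thu/Fri  2189: Sat/Sat ✓  2190: Sun/Sun  2191: Mon/Mon  2192: Tue/Wed  2193: Thu/Thu  2194: Fri/Fri  2195: Sat/Sat ✓  2196: Sun/Mon  2197: Tue/Tue  2198: Wed/Wed  2199: Thu/Thu
Both conditions hold in: 2161, 2167, 2178, 2189, 2195 — 5.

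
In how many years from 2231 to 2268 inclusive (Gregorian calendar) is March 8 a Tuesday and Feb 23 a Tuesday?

Check each year's weekday for March 8 and Feb 23:
  2231: Tue/Wed  2232: Thu/Thu  2233: Fri/Sat  2234: Sat/Sun  2235: Sun/Mon  2236: Tue/Tue ✓  2237: Wed/Thu  2238: Thu/Fri  2239: Fri/Sat  2240: Sun/Sun  2241: Mon/Tue  2242: Tue/Wed  2243: Wed/Thu  2244: Fri/Fri  …(10 more)…  2255: Thu/Fri  2256: Sat/Sat  2257: Sun/Mon  2258: Mon/Tue  2259: Tue/Wed  2260: Thu/Thu  2261: Fri/Sat  2262: Sat/Sun  2263: Sun/Mon  2264: Tue/Tue ✓  2265: Wed/Thu  2266: Thu/Fri  2267: Fri/Sat  2268: Sun/Sun
Both conditions hold in: 2236, 2264 — 2.

2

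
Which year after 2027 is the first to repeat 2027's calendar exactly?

2038

Two years share a calendar iff Jan 1 falls on the same weekday and both are leap or both are common. 2027: Jan 1 is Friday, common year.
2028: Jan 1 Saturday, leap
2029: Jan 1 Monday, common
2030: Jan 1 Tuesday, common
2031: Jan 1 Wednesday, common
2032: Jan 1 Thursday, leap
2033: Jan 1 Saturday, common
2034: Jan 1 Sunday, common
2035: Jan 1 Monday, common
2036: Jan 1 Tuesday, leap
2037: Jan 1 Thursday, common
2038: Jan 1 Friday, common
2038 matches on both conditions.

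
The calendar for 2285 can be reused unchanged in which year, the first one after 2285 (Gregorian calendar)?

2291

Two years share a calendar iff Jan 1 falls on the same weekday and both are leap or both are common. 2285: Jan 1 is Thursday, common year.
2286: Jan 1 Friday, common
2287: Jan 1 Saturday, common
2288: Jan 1 Sunday, leap
2289: Jan 1 Tuesday, common
2290: Jan 1 Wednesday, common
2291: Jan 1 Thursday, common
2291 matches on both conditions.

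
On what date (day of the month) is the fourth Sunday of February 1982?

February 1, 1982 is a Monday, so the first Sunday is the 7th.
The fourth Sunday is 7 + 21 = 28.

28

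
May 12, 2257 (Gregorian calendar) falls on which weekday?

Tuesday

January 1, 2257 is a Thursday.
May 12 is day 132 of the year, i.e. 131 days after Jan 1.
131 mod 7 = 5, so advance 5 weekdays from Thursday: Tuesday.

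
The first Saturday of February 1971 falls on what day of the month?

6

February 1, 1971 is a Monday, so the first Saturday is the 6th.
The first Saturday is 6 + 0 = 6.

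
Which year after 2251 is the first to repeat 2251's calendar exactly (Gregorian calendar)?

Two years share a calendar iff Jan 1 falls on the same weekday and both are leap or both are common. 2251: Jan 1 is Wednesday, common year.
2252: Jan 1 Thursday, leap
2253: Jan 1 Saturday, common
2254: Jan 1 Sunday, common
2255: Jan 1 Monday, common
2256: Jan 1 Tuesday, leap
2257: Jan 1 Thursday, common
2258: Jan 1 Friday, common
2259: Jan 1 Saturday, common
2260: Jan 1 Sunday, leap
2261: Jan 1 Tuesday, common
2262: Jan 1 Wednesday, common
2262 matches on both conditions.

2262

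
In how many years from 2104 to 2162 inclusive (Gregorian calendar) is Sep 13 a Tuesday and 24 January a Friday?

Check each year's weekday for Sep 13 and 24 January:
  2104: Sat/Thu  2105: Sun/Sat  2106: Mon/Sun  2107: Tue/Mon  2108: Thu/Tue  2109: Fri/Thu  2110: Sat/Fri  2111: Sun/Sat  2112: Tue/Sun  2113: Wed/Tue  2114: Thu/Wed  2115: Fri/Thu  2116: Sun/Fri  2117: Mon/Sun  …(31 more)…  2149: Sat/Fri  2150: Sun/Sat  2151: Mon/Sun  2152: Wed/Mon  2153: Thu/Wed  2154: Fri/Thu  2155: Sat/Fri  2156: Mon/Sat  2157: Tue/Mon  2158: Wed/Tue  2159: Thu/Wed  2160: Sat/Thu  2161: Sun/Sat  2162: Mon/Sun
Both conditions hold in: no year — 0.

0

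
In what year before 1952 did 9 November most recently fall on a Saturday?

From one year to the next, a fixed date's weekday advances by 1, or by 2 when a Feb 29 lies between the two dates.
1952: November 9 is Sunday.
1951: Friday (−2)
1950: Thursday (−1)
1949: Wednesday (−1)
1948: Tuesday (−1)
1947: Sunday (−2)
1946: Saturday (−1)
9 November falls on a Saturday in 1946.

1946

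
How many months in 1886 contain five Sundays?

4

A month of length L has five Sundays iff its first Sunday is on day ≤ L−28 (so day 1–3 in a 31-day month, 1–2 in a 30-day month, day 1 in a leap February).
Checking each month of 1886: Jan starts Fri (31d) ✓; Feb starts Mon (28d); Mar starts Mon (31d); Apr starts Thu (30d); May starts Sat (31d) ✓; Jun starts Tue (30d); Jul starts Thu (31d); Aug starts Sun (31d) ✓; Sep starts Wed (30d); Oct starts Fri (31d) ✓; Nov starts Mon (30d); Dec starts Wed (31d).
Five-Sunday months: January, May, August, October → 4.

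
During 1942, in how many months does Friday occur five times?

A month of length L has five Fridays iff its first Friday is on day ≤ L−28 (so day 1–3 in a 31-day month, 1–2 in a 30-day month, day 1 in a leap February).
Checking each month of 1942: Jan starts Thu (31d) ✓; Feb starts Sun (28d); Mar starts Sun (31d); Apr starts Wed (30d); May starts Fri (31d) ✓; Jun starts Mon (30d); Jul starts Wed (31d) ✓; Aug starts Sat (31d); Sep starts Tue (30d); Oct starts Thu (31d) ✓; Nov starts Sun (30d); Dec starts Tue (31d).
Five-Friday months: January, May, July, October → 4.

4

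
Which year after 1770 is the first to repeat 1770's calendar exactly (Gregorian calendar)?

Two years share a calendar iff Jan 1 falls on the same weekday and both are leap or both are common. 1770: Jan 1 is Monday, common year.
1771: Jan 1 Tuesday, common
1772: Jan 1 Wednesday, leap
1773: Jan 1 Friday, common
1774: Jan 1 Saturday, common
1775: Jan 1 Sunday, common
1776: Jan 1 Monday, leap
1777: Jan 1 Wednesday, common
1778: Jan 1 Thursday, common
1779: Jan 1 Friday, common
1780: Jan 1 Saturday, leap
1781: Jan 1 Monday, common
1781 matches on both conditions.

1781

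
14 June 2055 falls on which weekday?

Monday

January 1, 2055 is a Friday.
June 14 is day 165 of the year, i.e. 164 days after Jan 1.
164 mod 7 = 3, so advance 3 weekdays from Friday: Monday.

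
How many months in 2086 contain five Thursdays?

A month of length L has five Thursdays iff its first Thursday is on day ≤ L−28 (so day 1–3 in a 31-day month, 1–2 in a 30-day month, day 1 in a leap February).
Checking each month of 2086: Jan starts Tue (31d) ✓; Feb starts Fri (28d); Mar starts Fri (31d); Apr starts Mon (30d); May starts Wed (31d) ✓; Jun starts Sat (30d); Jul starts Mon (31d); Aug starts Thu (31d) ✓; Sep starts Sun (30d); Oct starts Tue (31d) ✓; Nov starts Fri (30d); Dec starts Sun (31d).
Five-Thursday months: January, May, August, October → 4.

4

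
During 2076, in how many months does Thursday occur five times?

A month of length L has five Thursdays iff its first Thursday is on day ≤ L−28 (so day 1–3 in a 31-day month, 1–2 in a 30-day month, day 1 in a leap February).
Checking each month of 2076: Jan starts Wed (31d) ✓; Feb starts Sat (29d); Mar starts Sun (31d); Apr starts Wed (30d) ✓; May starts Fri (31d); Jun starts Mon (30d); Jul starts Wed (31d) ✓; Aug starts Sat (31d); Sep starts Tue (30d); Oct starts Thu (31d) ✓; Nov starts Sun (30d); Dec starts Tue (31d) ✓.
Five-Thursday months: January, April, July, October, December → 5.

5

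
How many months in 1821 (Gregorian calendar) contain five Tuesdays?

4

A month of length L has five Tuesdays iff its first Tuesday is on day ≤ L−28 (so day 1–3 in a 31-day month, 1–2 in a 30-day month, day 1 in a leap February).
Checking each month of 1821: Jan starts Mon (31d) ✓; Feb starts Thu (28d); Mar starts Thu (31d); Apr starts Sun (30d); May starts Tue (31d) ✓; Jun starts Fri (30d); Jul starts Sun (31d) ✓; Aug starts Wed (31d); Sep starts Sat (30d); Oct starts Mon (31d) ✓; Nov starts Thu (30d); Dec starts Sat (31d).
Five-Tuesday months: January, May, July, October → 4.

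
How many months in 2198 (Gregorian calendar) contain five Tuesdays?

4

A month of length L has five Tuesdays iff its first Tuesday is on day ≤ L−28 (so day 1–3 in a 31-day month, 1–2 in a 30-day month, day 1 in a leap February).
Checking each month of 2198: Jan starts Mon (31d) ✓; Feb starts Thu (28d); Mar starts Thu (31d); Apr starts Sun (30d); May starts Tue (31d) ✓; Jun starts Fri (30d); Jul starts Sun (31d) ✓; Aug starts Wed (31d); Sep starts Sat (30d); Oct starts Mon (31d) ✓; Nov starts Thu (30d); Dec starts Sat (31d).
Five-Tuesday months: January, May, July, October → 4.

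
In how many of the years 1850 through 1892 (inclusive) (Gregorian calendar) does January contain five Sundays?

18

January has 31 days; it has five Sundays when Sunday falls among the first (month-length − 28) days — i.e. when January 1 is one of Sunday/Saturday/Friday.
January 1 by year: 1850:Tue 1851:Wed 1852:Thu 1853:Sat✓ 1854:Sun✓ 1855:Mon 1856:Tue 1857:Thu 1858:Fri✓ 1859:Sat✓ 1860:Sun✓ 1861:Tue 1862:Wed 1863:Thu 1864:Fri✓ …(13 more)… 1878:Tue 1879:Wed 1880:Thu 1881:Sat✓ 1882:Sun✓ 1883:Mon 1884:Tue 1885:Thu 1886:Fri✓ 1887:Sat✓ 1888:Sun✓ 1889:Tue 1890:Wed 1891:Thu 1892:Fri✓
Years with five Sundays: 1853, 1854, 1858, 1859, 1860, 1864, 1865, 1869, 1870, 1871, 1875, 1876, 1881, 1882, 1886, 1887, 1888, 1892 → 18.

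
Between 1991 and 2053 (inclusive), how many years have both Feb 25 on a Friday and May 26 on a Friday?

Check each year's weekday for Feb 25 and May 26:
  1991: Mon/Sun  1992: Tue/Tue  1993: Thu/Wed  1994: Fri/Thu  1995: Sat/Fri  1996: Sun/Sun  1997: Tue/Mon  1998: Wed/Tue  1999: Thu/Wed  2000: Fri/Fri ✓  2001: Sun/Sat  2002: Mon/Sun  2003: Tue/Mon  2004: Wed/Wed  …(35 more)…  2040: Sat/Sat  2041: Mon/Sun  2042: Tue/Mon  2043: Wed/Tue  2044: Thu/Thu  2045: Sat/Fri  2046: Sun/Sat  2047: Mon/Sun  2048: Tue/Tue  2049: Thu/Wed  2050: Fri/Thu  2051: Sat/Fri  2052: Sun/Sun  2053: Tue/Mon
Both conditions hold in: 2000, 2028 — 2.

2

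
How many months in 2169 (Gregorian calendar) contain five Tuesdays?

A month of length L has five Tuesdays iff its first Tuesday is on day ≤ L−28 (so day 1–3 in a 31-day month, 1–2 in a 30-day month, day 1 in a leap February).
Checking each month of 2169: Jan starts Sun (31d) ✓; Feb starts Wed (28d); Mar starts Wed (31d); Apr starts Sat (30d); May starts Mon (31d) ✓; Jun starts Thu (30d); Jul starts Sat (31d); Aug starts Tue (31d) ✓; Sep starts Fri (30d); Oct starts Sun (31d) ✓; Nov starts Wed (30d); Dec starts Fri (31d).
Five-Tuesday months: January, May, August, October → 4.

4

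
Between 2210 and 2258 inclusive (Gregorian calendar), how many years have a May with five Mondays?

May has 31 days; it has five Mondays when Monday falls among the first (month-length − 28) days — i.e. when May 1 is one of Monday/Sunday/Saturday.
May 1 by year: 2210:Tue 2211:Wed 2212:Fri 2213:Sat✓ 2214:Sun✓ 2215:Mon✓ 2216:Wed 2217:Thu 2218:Fri 2219:Sat✓ 2220:Mon✓ 2221:Tue 2222:Wed 2223:Thu 2224:Sat✓ …(19 more)… 2244:Wed 2245:Thu 2246:Fri 2247:Sat✓ 2248:Mon✓ 2249:Tue 2250:Wed 2251:Thu 2252:Sat✓ 2253:Sun✓ 2254:Mon✓ 2255:Tue 2256:Thu 2257:Fri 2258:Sat✓
Years with five Mondays: 2213, 2214, 2215, 2219, 2220, 2224, 2225, 2226, 2230, 2231, 2236, 2237, 2241, 2242, 2243, 2247, 2248, 2252, 2253, 2254, 2258 → 21.

21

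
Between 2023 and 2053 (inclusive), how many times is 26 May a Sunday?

Track 26 May's weekday year by year (advancing +1, or +2 across a Feb 29):
  2023: Fri  2024: Sun (+2) ✓  2025: Mon (+1)  2026: Tue (+1)  2027: Wed (+1)
  2028: Fri (+2)  2029: Sat (+1)  2030: Sun (+1) ✓  2031: Mon (+1)  2032: Wed (+2)
  2033: Thu (+1)  2034: Fri (+1)  2035: Sat (+1)  2036: Mon (+2)  … (3 more years) …
  2040: Sat (+2)  2041: Sun (+1) ✓  2042: Mon (+1)  2043: Tue (+1)  2044: Thu (+2)
  2045: Fri (+1)  2046: Sat (+1)  2047: Sun (+1) ✓  2048: Tue (+2)  2049: Wed (+1)
  2050: Thu (+1)  2051: Fri (+1)  2052: Sun (+2) ✓  2053: Mon (+1)
Sunday years: 2024, 2030, 2041, 2047, 2052 — 5 in total.

5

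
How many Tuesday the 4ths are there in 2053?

Check the 4th of each month of 2053: Jan 4: Sat, Feb 4: Tue, Mar 4: Tue, Apr 4: Fri, May 4: Sun, Jun 4: Wed, Jul 4: Fri, Aug 4: Mon, Sep 4: Thu, Oct 4: Sat, Nov 4: Tue, Dec 4: Thu.
Tuesday occurs in February, March, November — 3 months.

3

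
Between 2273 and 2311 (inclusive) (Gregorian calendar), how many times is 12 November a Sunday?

6

Track 12 November's weekday year by year (advancing +1, or +2 across a Feb 29):
  2273: Wed  2274: Thu (+1)  2275: Fri (+1)  2276: Sun (+2) ✓  2277: Mon (+1)
  2278: Tue (+1)  2279: Wed (+1)  2280: Fri (+2)  2281: Sat (+1)  2282: Sun (+1) ✓
  2283: Mon (+1)  2284: Wed (+2)  2285: Thu (+1)  2286: Fri (+1)  … (11 more years) …
  2298: Sat (+1)  2299: Sun (+1) ✓  2300: Mon (+1)  2301: Tue (+1)  2302: Wed (+1)
  2303: Thu (+1)  2304: Sat (+2)  2305: Sun (+1) ✓  2306: Mon (+1)  2307: Tue (+1)
  2308: Thu (+2)  2309: Fri (+1)  2310: Sat (+1)  2311: Sun (+1) ✓
Sunday years: 2276, 2282, 2293, 2299, 2305, 2311 — 6 in total.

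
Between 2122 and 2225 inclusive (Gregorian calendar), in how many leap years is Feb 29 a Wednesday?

4

Leap years in 2122–2225: 25 of them.
Feb 29 weekday advances by 5 (mod 7) from one leap year to the next four years later (or differs when a century non-leap intervenes).
Leap-day weekdays: 2124:Tue 2128:Sun 2132:Fri 2136:Wed✓ 2140:Mon 2144:Sat 2148:Thu 2152:Tue 2156:Sun 2160:Fri 2164:Wed✓ 2168:Mon 2172:Sat 2176:Thu 2180:Tue 2184:Sun 2188:Fri 2192:Wed✓ 2196:Mon 2204:Wed✓ 2208:Mon 2212:Sat 2216:Thu 2220:Tue 2224:Sun
Wednesday: 2136, 2164, 2192, 2204 → 4.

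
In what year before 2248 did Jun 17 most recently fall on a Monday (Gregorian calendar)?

2244

From one year to the next, a fixed date's weekday advances by 1, or by 2 when a Feb 29 lies between the two dates.
2248: June 17 is Saturday.
2247: Thursday (−2)
2246: Wednesday (−1)
2245: Tuesday (−1)
2244: Monday (−1)
Jun 17 falls on a Monday in 2244.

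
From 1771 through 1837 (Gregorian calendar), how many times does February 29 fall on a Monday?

3

Leap years in 1771–1837: 16 of them.
Feb 29 weekday advances by 5 (mod 7) from one leap year to the next four years later (or differs when a century non-leap intervenes).
Leap-day weekdays: 1772:Sat 1776:Thu 1780:Tue 1784:Sun 1788:Fri 1792:Wed 1796:Mon✓ 1804:Wed 1808:Mon✓ 1812:Sat 1816:Thu 1820:Tue 1824:Sun 1828:Fri 1832:Wed 1836:Mon✓
Monday: 1796, 1808, 1836 → 3.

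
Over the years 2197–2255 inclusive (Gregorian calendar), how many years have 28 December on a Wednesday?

8

Track 28 December's weekday year by year (advancing +1, or +2 across a Feb 29):
  2197: Thu  2198: Fri (+1)  2199: Sat (+1)  2200: Sun (+1)  2201: Mon (+1)
  2202: Tue (+1)  2203: Wed (+1) ✓  2204: Fri (+2)  2205: Sat (+1)  2206: Sun (+1)
  2207: Mon (+1)  2208: Wed (+2) ✓  2209: Thu (+1)  2210: Fri (+1)  … (31 more years) …
  2242: Wed (+1) ✓  2243: Thu (+1)  2244: Sat (+2)  2245: Sun (+1)  2246: Mon (+1)
  2247: Tue (+1)  2248: Thu (+2)  2249: Fri (+1)  2250: Sat (+1)  2251: Sun (+1)
  2252: Tue (+2)  2253: Wed (+1) ✓  2254: Thu (+1)  2255: Fri (+1)
Wednesday years: 2203, 2208, 2214, 2225, 2231, 2236, 2242, 2253 — 8 in total.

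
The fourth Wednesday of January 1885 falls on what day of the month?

28

January 1, 1885 is a Thursday, so the first Wednesday is the 7th.
The fourth Wednesday is 7 + 21 = 28.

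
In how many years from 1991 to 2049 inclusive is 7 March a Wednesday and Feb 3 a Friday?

Check each year's weekday for 7 March and Feb 3:
  1991: Thu/Sun  1992: Sat/Mon  1993: Sun/Wed  1994: Mon/Thu  1995: Tue/Fri  1996: Thu/Sat  1997: Fri/Mon  1998: Sat/Tue  1999: Sun/Wed  2000: Tue/Thu  2001: Wed/Sat  2002: Thu/Sun  2003: Fri/Mon  2004: Sun/Tue  …(31 more)…  2036: Fri/Sun  2037: Sat/Tue  2038: Sun/Wed  2039: Mon/Thu  2040: Wed/Fri ✓  2041: Thu/Sun  2042: Fri/Mon  2043: Sat/Tue  2044: Mon/Wed  2045: Tue/Fri  2046: Wed/Sat  2047: Thu/Sun  2048: Sat/Mon  2049: Sun/Wed
Both conditions hold in: 2012, 2040 — 2.

2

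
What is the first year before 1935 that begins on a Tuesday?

Jan 1 advances by 2 weekdays after a leap year and by 1 after a common year.
1935: Jan 1 is Tuesday.
1934: Monday
1933: Sunday
1932: Friday (leap)
1931: Thursday
1930: Wednesday
1929: Tuesday
1929 begins on a Tuesday

1929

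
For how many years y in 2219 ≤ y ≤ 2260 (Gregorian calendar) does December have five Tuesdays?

December has 31 days; it has five Tuesdays when Tuesday falls among the first (month-length − 28) days — i.e. when December 1 is one of Tuesday/Monday/Sunday.
December 1 by year: 2219:Wed 2220:Fri 2221:Sat 2222:Sun✓ 2223:Mon✓ 2224:Wed 2225:Thu 2226:Fri 2227:Sat 2228:Mon✓ 2229:Tue✓ 2230:Wed 2231:Thu 2232:Sat 2233:Sun✓ …(12 more)… 2246:Tue✓ 2247:Wed 2248:Fri 2249:Sat 2250:Sun✓ 2251:Mon✓ 2252:Wed 2253:Thu 2254:Fri 2255:Sat 2256:Mon✓ 2257:Tue✓ 2258:Wed 2259:Thu 2260:Sat
Years with five Tuesdays: 2222, 2223, 2228, 2229, 2233, 2234, 2235, 2239, 2240, 2244, 2245, 2246, 2250, 2251, 2256, 2257 → 16.

16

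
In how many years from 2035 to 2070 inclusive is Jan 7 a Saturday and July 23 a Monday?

2

Check each year's weekday for Jan 7 and July 23:
  2035: Sun/Mon  2036: Mon/Wed  2037: Wed/Thu  2038: Thu/Fri  2039: Fri/Sat  2040: Sat/Mon ✓  2041: Mon/Tue  2042: Tue/Wed  2043: Wed/Thu  2044: Thu/Sat  2045: Sat/Sun  2046: Sun/Mon  2047: Mon/Tue  2048: Tue/Thu  …(8 more)…  2057: Sun/Mon  2058: Mon/Tue  2059: Tue/Wed  2060: Wed/Fri  2061: Fri/Sat  2062: Sat/Sun  2063: Sun/Mon  2064: Mon/Wed  2065: Wed/Thu  2066: Thu/Fri  2067: Fri/Sat  2068: Sat/Mon ✓  2069: Mon/Tue  2070: Tue/Wed
Both conditions hold in: 2040, 2068 — 2.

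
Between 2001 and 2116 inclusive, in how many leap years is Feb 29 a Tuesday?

Leap years in 2001–2116: 28 of them.
Feb 29 weekday advances by 5 (mod 7) from one leap year to the next four years later (or differs when a century non-leap intervenes).
Leap-day weekdays: 2004:Sun 2008:Fri 2012:Wed 2016:Mon 2020:Sat 2024:Thu 2028:Tue✓ 2032:Sun 2036:Fri 2040:Wed 2044:Mon 2048:Sat 2052:Thu 2056:Tue✓ 2060:Sun 2064:Fri 2068:Wed 2072:Mon 2076:Sat 2080:Thu 2084:Tue✓ 2088:Sun 2092:Fri 2096:Wed 2104:Fri 2108:Wed 2112:Mon 2116:Sat
Tuesday: 2028, 2056, 2084 → 3.

3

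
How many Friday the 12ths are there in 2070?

2

Check the 12th of each month of 2070: Jan 12: Sun, Feb 12: Wed, Mar 12: Wed, Apr 12: Sat, May 12: Mon, Jun 12: Thu, Jul 12: Sat, Aug 12: Tue, Sep 12: Fri, Oct 12: Sun, Nov 12: Wed, Dec 12: Fri.
Friday occurs in September, December — 2 months.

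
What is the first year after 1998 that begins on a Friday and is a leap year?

2016

Jan 1 advances by 2 weekdays after a leap year and by 1 after a common year.
1998: Jan 1 is Thursday.
1999: Friday
2000: Saturday (leap)
2001: Monday
2002: Tuesday
2003: Wednesday
2004: Thursday (leap)
2005: Saturday
2006: Sunday
2007: Monday
2008: Tuesday (leap)
2009: Thursday
2010: Friday
2011: Saturday
2012: Sunday (leap)
2013: Tuesday
2014: Wednesday
2015: Thursday
2016: Friday (leap)
2016 begins on a Friday and is a leap year.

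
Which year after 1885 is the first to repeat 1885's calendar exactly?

Two years share a calendar iff Jan 1 falls on the same weekday and both are leap or both are common. 1885: Jan 1 is Thursday, common year.
1886: Jan 1 Friday, common
1887: Jan 1 Saturday, common
1888: Jan 1 Sunday, leap
1889: Jan 1 Tuesday, common
1890: Jan 1 Wednesday, common
1891: Jan 1 Thursday, common
1891 matches on both conditions.

1891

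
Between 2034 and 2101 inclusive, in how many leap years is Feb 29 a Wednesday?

3

Leap years in 2034–2101: 16 of them.
Feb 29 weekday advances by 5 (mod 7) from one leap year to the next four years later (or differs when a century non-leap intervenes).
Leap-day weekdays: 2036:Fri 2040:Wed✓ 2044:Mon 2048:Sat 2052:Thu 2056:Tue 2060:Sun 2064:Fri 2068:Wed✓ 2072:Mon 2076:Sat 2080:Thu 2084:Tue 2088:Sun 2092:Fri 2096:Wed✓
Wednesday: 2040, 2068, 2096 → 3.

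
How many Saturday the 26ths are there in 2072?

2

Check the 26th of each month of 2072: Jan 26: Tue, Feb 26: Fri, Mar 26: Sat, Apr 26: Tue, May 26: Thu, Jun 26: Sun, Jul 26: Tue, Aug 26: Fri, Sep 26: Mon, Oct 26: Wed, Nov 26: Sat, Dec 26: Mon.
Saturday occurs in March, November — 2 months.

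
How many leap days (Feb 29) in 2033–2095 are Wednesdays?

2

Leap years in 2033–2095: 15 of them.
Feb 29 weekday advances by 5 (mod 7) from one leap year to the next four years later (or differs when a century non-leap intervenes).
Leap-day weekdays: 2036:Fri 2040:Wed✓ 2044:Mon 2048:Sat 2052:Thu 2056:Tue 2060:Sun 2064:Fri 2068:Wed✓ 2072:Mon 2076:Sat 2080:Thu 2084:Tue 2088:Sun 2092:Fri
Wednesday: 2040, 2068 → 2.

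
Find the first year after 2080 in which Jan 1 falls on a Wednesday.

2081

Jan 1 advances by 2 weekdays after a leap year and by 1 after a common year.
2080: Jan 1 is Monday (leap).
2081: Wednesday
2081 begins on a Wednesday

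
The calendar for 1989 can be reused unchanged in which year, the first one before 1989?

Two years share a calendar iff Jan 1 falls on the same weekday and both are leap or both are common. 1989: Jan 1 is Sunday, common year.
1988: Jan 1 Friday, leap
1987: Jan 1 Thursday, common
1986: Jan 1 Wednesday, common
1985: Jan 1 Tuesday, common
1984: Jan 1 Sunday, leap
1983: Jan 1 Saturday, common
1982: Jan 1 Friday, common
1981: Jan 1 Thursday, common
1980: Jan 1 Tuesday, leap
1979: Jan 1 Monday, common
1978: Jan 1 Sunday, common
1978 matches on both conditions.

1978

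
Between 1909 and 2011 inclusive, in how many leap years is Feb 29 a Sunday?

4

Leap years in 1909–2011: 25 of them.
Feb 29 weekday advances by 5 (mod 7) from one leap year to the next four years later (or differs when a century non-leap intervenes).
Leap-day weekdays: 1912:Thu 1916:Tue 1920:Sun✓ 1924:Fri 1928:Wed 1932:Mon 1936:Sat 1940:Thu 1944:Tue 1948:Sun✓ 1952:Fri 1956:Wed 1960:Mon 1964:Sat 1968:Thu 1972:Tue 1976:Sun✓ 1980:Fri 1984:Wed 1988:Mon 1992:Sat 1996:Thu 2000:Tue 2004:Sun✓ 2008:Fri
Sunday: 1920, 1948, 1976, 2004 → 4.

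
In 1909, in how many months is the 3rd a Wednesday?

3

Check the 3rd of each month of 1909: Jan 3: Sun, Feb 3: Wed, Mar 3: Wed, Apr 3: Sat, May 3: Mon, Jun 3: Thu, Jul 3: Sat, Aug 3: Tue, Sep 3: Fri, Oct 3: Sun, Nov 3: Wed, Dec 3: Fri.
Wednesday occurs in February, March, November — 3 months.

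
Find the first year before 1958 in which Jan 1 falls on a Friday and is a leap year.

1932

Jan 1 advances by 2 weekdays after a leap year and by 1 after a common year.
1958: Jan 1 is Wednesday.
1957: Tuesday
1956: Sunday (leap)
1955: Saturday
1954: Friday
1953: Thursday
1952: Tuesday (leap)
1951: Monday
1950: Sunday
1949: Saturday
1948: Thursday (leap)
1947: Wednesday
1946: Tuesday
1945: Monday
1944: Saturday (leap)
1943: Friday
1942: Thursday
1941: Wednesday
1940: Monday (leap)
1939: Sunday
1938: Saturday
1937: Friday
1936: Wednesday (leap)
1935: Tuesday
1934: Monday
1933: Sunday
1932: Friday (leap)
1932 begins on a Friday and is a leap year.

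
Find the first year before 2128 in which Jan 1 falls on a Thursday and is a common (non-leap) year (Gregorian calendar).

2122

Jan 1 advances by 2 weekdays after a leap year and by 1 after a common year.
2128: Jan 1 is Thursday (leap).
2127: Wednesday
2126: Tuesday
2125: Monday
2124: Saturday (leap)
2123: Friday
2122: Thursday
2122 begins on a Thursday and is a common year.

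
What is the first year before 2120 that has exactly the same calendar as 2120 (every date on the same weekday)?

2080

Two years share a calendar iff Jan 1 falls on the same weekday and both are leap or both are common. 2120: Jan 1 is Monday, leap year.
2119: Jan 1 Sunday, common
2118: Jan 1 Saturday, common
2117: Jan 1 Friday, common
2116: Jan 1 Wednesday, leap
2115: Jan 1 Tuesday, common
2114: Jan 1 Monday, common
2113: Jan 1 Sunday, common
2112: Jan 1 Friday, leap
2111: Jan 1 Thursday, common
2110: Jan 1 Wednesday, common
2109: Jan 1 Tuesday, common
2108: Jan 1 Sunday, leap
2107: Jan 1 Saturday, common
2106: Jan 1 Friday, common
2105: Jan 1 Thursday, common
2104: Jan 1 Tuesday, leap
2103: Jan 1 Monday, common
2102: Jan 1 Sunday, common
2101: Jan 1 Saturday, common
2100: Jan 1 Friday, common
2099: Jan 1 Thursday, common
2098: Jan 1 Wednesday, common
2097: Jan 1 Tuesday, common
2096: Jan 1 Sunday, leap
2095: Jan 1 Saturday, common
2094: Jan 1 Friday, common
2093: Jan 1 Thursday, common
2092: Jan 1 Tuesday, leap
2091: Jan 1 Monday, common
2090: Jan 1 Sunday, common
2089: Jan 1 Saturday, common
2088: Jan 1 Thursday, leap
2087: Jan 1 Wednesday, common
2086: Jan 1 Tuesday, common
2085: Jan 1 Monday, common
2084: Jan 1 Saturday, leap
2083: Jan 1 Friday, common
2082: Jan 1 Thursday, common
2081: Jan 1 Wednesday, common
2080: Jan 1 Monday, leap
2080 matches on both conditions.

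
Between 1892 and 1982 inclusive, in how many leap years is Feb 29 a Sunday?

3

Leap years in 1892–1982: 22 of them.
Feb 29 weekday advances by 5 (mod 7) from one leap year to the next four years later (or differs when a century non-leap intervenes).
Leap-day weekdays: 1892:Mon 1896:Sat 1904:Mon 1908:Sat 1912:Thu 1916:Tue 1920:Sun✓ 1924:Fri 1928:Wed 1932:Mon 1936:Sat 1940:Thu 1944:Tue 1948:Sun✓ 1952:Fri 1956:Wed 1960:Mon 1964:Sat 1968:Thu 1972:Tue 1976:Sun✓ 1980:Fri
Sunday: 1920, 1948, 1976 → 3.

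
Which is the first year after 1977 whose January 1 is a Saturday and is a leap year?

2000

Jan 1 advances by 2 weekdays after a leap year and by 1 after a common year.
1977: Jan 1 is Saturday.
1978: Sunday
1979: Monday
1980: Tuesday (leap)
1981: Thursday
1982: Friday
1983: Saturday
1984: Sunday (leap)
1985: Tuesday
1986: Wednesday
1987: Thursday
1988: Friday (leap)
1989: Sunday
1990: Monday
1991: Tuesday
1992: Wednesday (leap)
1993: Friday
1994: Saturday
1995: Sunday
1996: Monday (leap)
1997: Wednesday
1998: Thursday
1999: Friday
2000: Saturday (leap)
2000 begins on a Saturday and is a leap year.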